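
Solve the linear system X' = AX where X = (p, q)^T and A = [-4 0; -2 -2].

p(t) = -K_2e^(-4t), q(t) = K_1e^(-2t) - K_2e^(-4t)

Coefficient matrix A = [[-4, 0], [-2, -2]].
Characteristic polynomial det(A - λI) = λ^2 + 6λ + 8 = 0.
Eigenvalues λ = -2, -4.
For λ=-2: (A-λI) row 1 is [-2, 0], so an eigenvector is (0, 1).
For λ=-4: (A-λI) row 2 is [-2, 2], so an eigenvector is (-1, -1).
General solution: K_1e^(-2t)(0,1) + K_2e^(-4t)(-1,-1).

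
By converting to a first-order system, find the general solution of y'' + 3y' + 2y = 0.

y(t) = K_1e^(-t) + K_2e^(-2t)

Let x_1 = y, x_2 = y'. Then x_1' = x_2 and x_2' = -2x_1 - 3x_2.
A = [[0,1],[-2,-3]]; det(A-λI) = λ^2 + 3λ + 2.
Eigenvalues λ = -1, -2 with eigenvectors (1,-1), (1,-2).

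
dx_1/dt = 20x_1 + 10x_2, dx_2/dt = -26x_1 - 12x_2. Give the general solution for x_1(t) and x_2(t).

x_1(t) = -K_1e^(4t)sin(2t) - 2K_1e^(4t)cos(2t) - 2K_2e^(4t)sin(2t) + K_2e^(4t)cos(2t), x_2(t) = 2K_1e^(4t)sin(2t) + 3K_1e^(4t)cos(2t) + 3K_2e^(4t)sin(2t) - 2K_2e^(4t)cos(2t)

Coefficient matrix A = [[20, 10], [-26, -12]].
Characteristic polynomial det(A - λI) = λ^2 - 8λ + 20 = 0.
Eigenvalues λ = 4 ± 2i (complex conjugate pair).
For λ=4+2i: an eigenvector is (-2,3) - i(-1,2) = (-2 + i, 3 - 2i).
A real fundamental pair from Re and Im of e^((4+2i)t)v: X_1 = e^(4t)(cos(2t)·(-2,3) + sin(2t)·(-1,2)), X_2 = e^(4t)(sin(2t)·(-2,3) - cos(2t)·(-1,2)).
General solution: K_1X_1 + K_2X_2.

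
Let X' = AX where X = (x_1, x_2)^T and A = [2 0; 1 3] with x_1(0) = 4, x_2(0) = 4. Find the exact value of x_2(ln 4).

448

A = [[2,0],[1,3]]; eigenvalues λ = 3, 2.
Eigenvectors: (0,-1) for λ=3, (-1,1) for λ=2.
From the initial condition, c_1 = -8, c_2 = -4.
x_2(ln 4) = (-8)(4^3)(-1) + (-4)(4^2)(1) = 448.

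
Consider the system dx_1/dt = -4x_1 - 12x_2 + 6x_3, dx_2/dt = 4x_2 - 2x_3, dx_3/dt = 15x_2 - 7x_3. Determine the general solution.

x_1(t) = c_1e^(-4t) - 3c_2e^(-2t) + 2c_3e^(-t), x_2(t) = -c_2e^(-2t) + 2c_3e^(-t), x_3(t) = -3c_2e^(-2t) + 5c_3e^(-t)

Coefficient matrix A = [[-4, -12, 6], [0, 4, -2], [0, 15, -7]].
det(A - λI) = 0 gives eigenvalues λ = -4, -2, -1.
For λ=-4: eigenvector (1,0,0).
For λ=-2: eigenvector (-3,-1,-3).
For λ=-1: eigenvector (2,2,5).
General solution: c_1e^(-4t)(1,0,0) + c_2e^(-2t)(-3,-1,-3) + c_3e^(-t)(2,2,5).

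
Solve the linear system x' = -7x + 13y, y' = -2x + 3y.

x(t) = -3K_1e^(-2t)sin(t) - 2K_1e^(-2t)cos(t) - 2K_2e^(-2t)sin(t) + 3K_2e^(-2t)cos(t), y(t) = -K_1e^(-2t)sin(t) - K_1e^(-2t)cos(t) - K_2e^(-2t)sin(t) + K_2e^(-2t)cos(t)

Coefficient matrix A = [[-7, 13], [-2, 3]].
Characteristic polynomial det(A - λI) = λ^2 + 4λ + 5 = 0.
Eigenvalues λ = -2 ± i (complex conjugate pair).
For λ=-2+i: an eigenvector is (-2,-1) - i(-3,-1) = (-2 + 3i, -1 + i).
A real fundamental pair from Re and Im of e^((-2+i)t)v: X_1 = e^(-2t)(cos(t)·(-2,-1) + sin(t)·(-3,-1)), X_2 = e^(-2t)(sin(t)·(-2,-1) - cos(t)·(-3,-1)).
General solution: K_1X_1 + K_2X_2.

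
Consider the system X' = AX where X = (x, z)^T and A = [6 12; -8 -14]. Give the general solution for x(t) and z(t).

x(t) = c_1e^(-6t) + 3c_2e^(-2t), z(t) = -c_1e^(-6t) - 2c_2e^(-2t)

Coefficient matrix A = [[6, 12], [-8, -14]].
Characteristic polynomial det(A - λI) = λ^2 + 8λ + 12 = 0.
Eigenvalues λ = -6, -2.
For λ=-6: (A-λI) row 1 is [12, 12], so an eigenvector is (1, -1).
For λ=-2: (A-λI) row 1 is [8, 12], so an eigenvector is (3, -2).
General solution: c_1e^(-6t)(1,-1) + c_2e^(-2t)(3,-2).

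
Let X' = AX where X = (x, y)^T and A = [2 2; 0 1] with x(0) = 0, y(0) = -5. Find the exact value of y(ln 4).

-20

A = [[2,2],[0,1]]; eigenvalues λ = 1, 2.
Eigenvectors: (2,-1) for λ=1, (1,0) for λ=2.
From the initial condition, c_1 = 5, c_2 = -10.
y(ln 4) = (5)(4^1)(-1) + (-10)(4^2)(0) = -20.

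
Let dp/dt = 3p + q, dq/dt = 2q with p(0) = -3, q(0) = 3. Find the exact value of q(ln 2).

A = [[3,1],[0,2]]; eigenvalues λ = 3, 2.
Eigenvectors: (-1,0) for λ=3, (-1,1) for λ=2.
From the initial condition, c_1 = 0, c_2 = 3.
q(ln 2) = (0)(2^3)(0) + (3)(2^2)(1) = 12.

12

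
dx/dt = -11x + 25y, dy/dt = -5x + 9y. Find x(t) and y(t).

x(t) = -C_1e^(-t)sin(5t) - 2C_1e^(-t)cos(5t) - 2C_2e^(-t)sin(5t) + C_2e^(-t)cos(5t), y(t) = -C_1e^(-t)cos(5t) - C_2e^(-t)sin(5t)

Coefficient matrix A = [[-11, 25], [-5, 9]].
Characteristic polynomial det(A - λI) = λ^2 + 2λ + 26 = 0.
Eigenvalues λ = -1 ± 5i (complex conjugate pair).
For λ=-1+5i: an eigenvector is (-2,-1) - i(-1,0) = (-2 + i, -1).
A real fundamental pair from Re and Im of e^((-1+5i)t)v: X_1 = e^(-t)(cos(5t)·(-2,-1) + sin(5t)·(-1,0)), X_2 = e^(-t)(sin(5t)·(-2,-1) - cos(5t)·(-1,0)).
General solution: C_1X_1 + C_2X_2.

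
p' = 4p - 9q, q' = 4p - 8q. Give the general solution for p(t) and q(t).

p(t) = -3c_1e^(-2t) - 3c_2te^(-2t) - 2c_2e^(-2t), q(t) = -2c_1e^(-2t) - 2c_2te^(-2t) - c_2e^(-2t)

Coefficient matrix A = [[4, -9], [4, -8]].
Characteristic polynomial det(A - λI) = λ^2 + 4λ + 4 = 0.
Single eigenvalue λ = -2 with algebraic multiplicity 2.
Eigenvector v = (-3,-2); generalized eigenvector w with (A-λI)w=v is (-2,-1).
General solution: e^(-2t)[c_1·v + c_2·(t·v + w)].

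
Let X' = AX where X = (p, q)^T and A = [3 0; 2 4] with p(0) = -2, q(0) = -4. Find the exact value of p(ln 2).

-16

A = [[3,0],[2,4]]; eigenvalues λ = 3, 4.
Eigenvectors: (-1,2) for λ=3, (0,-1) for λ=4.
From the initial condition, c_1 = 2, c_2 = 8.
p(ln 2) = (2)(2^3)(-1) + (8)(2^4)(0) = -16.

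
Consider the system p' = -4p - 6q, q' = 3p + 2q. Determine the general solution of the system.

Coefficient matrix A = [[-4, -6], [3, 2]].
Characteristic polynomial det(A - λI) = λ^2 + 2λ + 10 = 0.
Eigenvalues λ = -1 ± 3i (complex conjugate pair).
For λ=-1+3i: an eigenvector is (-1,0) - i(1,-1) = (-1 - i, 0 + i).
A real fundamental pair from Re and Im of e^((-1+3i)t)v: X_1 = e^(-t)(cos(3t)·(-1,0) + sin(3t)·(1,-1)), X_2 = e^(-t)(sin(3t)·(-1,0) - cos(3t)·(1,-1)).
General solution: c_1X_1 + c_2X_2.

p(t) = c_1e^(-t)sin(3t) - c_1e^(-t)cos(3t) - c_2e^(-t)sin(3t) - c_2e^(-t)cos(3t), q(t) = -c_1e^(-t)sin(3t) + c_2e^(-t)cos(3t)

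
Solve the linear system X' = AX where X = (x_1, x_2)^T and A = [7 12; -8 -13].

Coefficient matrix A = [[7, 12], [-8, -13]].
Characteristic polynomial det(A - λI) = λ^2 + 6λ + 5 = 0.
Eigenvalues λ = -1, -5.
For λ=-1: (A-λI) row 1 is [8, 12], so an eigenvector is (3, -2).
For λ=-5: (A-λI) row 1 is [12, 12], so an eigenvector is (-1, 1).
General solution: c_1e^(-t)(3,-2) + c_2e^(-5t)(-1,1).

x_1(t) = 3c_1e^(-t) - c_2e^(-5t), x_2(t) = -2c_1e^(-t) + c_2e^(-5t)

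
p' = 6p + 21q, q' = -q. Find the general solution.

p(t) = -3C_1e^(-t) - C_2e^(6t), q(t) = C_1e^(-t)

Coefficient matrix A = [[6, 21], [0, -1]].
Characteristic polynomial det(A - λI) = λ^2 - 5λ - 6 = 0.
Eigenvalues λ = -1, 6.
For λ=-1: (A-λI) row 1 is [7, 21], so an eigenvector is (-3, 1).
For λ=6: (A-λI) row 1 is [0, 21], so an eigenvector is (-1, 0).
General solution: C_1e^(-t)(-3,1) + C_2e^(6t)(-1,0).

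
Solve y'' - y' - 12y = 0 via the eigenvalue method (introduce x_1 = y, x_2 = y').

y(t) = c_1e^(4t) + c_2e^(-3t)

Let x_1 = y, x_2 = y'. Then x_1' = x_2 and x_2' = 12x_1 + x_2.
A = [[0,1],[12,1]]; det(A-λI) = λ^2 - λ - 12.
Eigenvalues λ = 4, -3 with eigenvectors (1,4), (1,-3).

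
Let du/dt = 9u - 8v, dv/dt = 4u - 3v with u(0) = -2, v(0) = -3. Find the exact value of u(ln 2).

A = [[9,-8],[4,-3]]; eigenvalues λ = 5, 1.
Eigenvectors: (-2,-1) for λ=5, (1,1) for λ=1.
From the initial condition, c_1 = -1, c_2 = -4.
u(ln 2) = (-1)(2^5)(-2) + (-4)(2^1)(1) = 56.

56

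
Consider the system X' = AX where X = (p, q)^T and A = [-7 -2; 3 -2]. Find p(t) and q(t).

Coefficient matrix A = [[-7, -2], [3, -2]].
Characteristic polynomial det(A - λI) = λ^2 + 9λ + 20 = 0.
Eigenvalues λ = -5, -4.
For λ=-5: (A-λI) row 1 is [-2, -2], so an eigenvector is (-1, 1).
For λ=-4: (A-λI) row 1 is [-3, -2], so an eigenvector is (-2, 3).
General solution: c_1e^(-5t)(-1,1) + c_2e^(-4t)(-2,3).

p(t) = -c_1e^(-5t) - 2c_2e^(-4t), q(t) = c_1e^(-5t) + 3c_2e^(-4t)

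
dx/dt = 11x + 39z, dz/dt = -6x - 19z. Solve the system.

Coefficient matrix A = [[11, 39], [-6, -19]].
Characteristic polynomial det(A - λI) = λ^2 + 8λ + 25 = 0.
Eigenvalues λ = -4 ± 3i (complex conjugate pair).
For λ=-4+3i: an eigenvector is (-2,1) - i(3,-1) = (-2 - 3i, 1 + i).
A real fundamental pair from Re and Im of e^((-4+3i)t)v: X_1 = e^(-4t)(cos(3t)·(-2,1) + sin(3t)·(3,-1)), X_2 = e^(-4t)(sin(3t)·(-2,1) - cos(3t)·(3,-1)).
General solution: K_1X_1 + K_2X_2.

x(t) = 3K_1e^(-4t)sin(3t) - 2K_1e^(-4t)cos(3t) - 2K_2e^(-4t)sin(3t) - 3K_2e^(-4t)cos(3t), z(t) = -K_1e^(-4t)sin(3t) + K_1e^(-4t)cos(3t) + K_2e^(-4t)sin(3t) + K_2e^(-4t)cos(3t)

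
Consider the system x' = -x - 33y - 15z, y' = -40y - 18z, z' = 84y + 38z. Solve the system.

Coefficient matrix A = [[-1, -33, -15], [0, -40, -18], [0, 84, 38]].
det(A - λI) = 0 gives eigenvalues λ = 2, -4, -1.
For λ=2: eigenvector (-2,-3,7).
For λ=-4: eigenvector (1,1,-2).
For λ=-1: eigenvector (1,0,0).
General solution: C_1e^(2t)(-2,-3,7) + C_2e^(-4t)(1,1,-2) + C_3e^(-t)(1,0,0).

x(t) = -2C_1e^(2t) + C_2e^(-4t) + C_3e^(-t), y(t) = -3C_1e^(2t) + C_2e^(-4t), z(t) = 7C_1e^(2t) - 2C_2e^(-4t)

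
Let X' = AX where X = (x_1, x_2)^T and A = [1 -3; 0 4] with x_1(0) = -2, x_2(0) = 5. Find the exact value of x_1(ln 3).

-396

A = [[1,-3],[0,4]]; eigenvalues λ = 1, 4.
Eigenvectors: (-1,0) for λ=1, (-1,1) for λ=4.
From the initial condition, c_1 = -3, c_2 = 5.
x_1(ln 3) = (-3)(3^1)(-1) + (5)(3^4)(-1) = -396.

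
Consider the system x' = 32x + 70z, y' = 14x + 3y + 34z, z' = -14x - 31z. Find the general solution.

x(t) = 5K_1e^(4t) - 2K_3e^(-3t), y(t) = 2K_1e^(4t) + K_2e^(3t) - K_3e^(-3t), z(t) = -2K_1e^(4t) + K_3e^(-3t)

Coefficient matrix A = [[32, 0, 70], [14, 3, 34], [-14, 0, -31]].
det(A - λI) = 0 gives eigenvalues λ = 4, 3, -3.
For λ=4: eigenvector (5,2,-2).
For λ=3: eigenvector (0,1,0).
For λ=-3: eigenvector (-2,-1,1).
General solution: K_1e^(4t)(5,2,-2) + K_2e^(3t)(0,1,0) + K_3e^(-3t)(-2,-1,1).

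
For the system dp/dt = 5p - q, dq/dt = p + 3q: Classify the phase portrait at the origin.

unstable improper node

A = [[5,-1],[1,3]]; det(A-λI) = λ^2 - 8λ + 16.
repeated λ = 4 with a single eigenvector.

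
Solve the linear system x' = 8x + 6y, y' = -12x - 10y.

Coefficient matrix A = [[8, 6], [-12, -10]].
Characteristic polynomial det(A - λI) = λ^2 + 2λ - 8 = 0.
Eigenvalues λ = 2, -4.
For λ=2: (A-λI) row 1 is [6, 6], so an eigenvector is (-1, 1).
For λ=-4: (A-λI) row 1 is [12, 6], so an eigenvector is (1, -2).
General solution: c_1e^(2t)(-1,1) + c_2e^(-4t)(1,-2).

x(t) = -c_1e^(2t) + c_2e^(-4t), y(t) = c_1e^(2t) - 2c_2e^(-4t)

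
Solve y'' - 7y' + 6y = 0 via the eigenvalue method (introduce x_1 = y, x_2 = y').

Let x_1 = y, x_2 = y'. Then x_1' = x_2 and x_2' = -6x_1 + 7x_2.
A = [[0,1],[-6,7]]; det(A-λI) = λ^2 - 7λ + 6.
Eigenvalues λ = 1, 6 with eigenvectors (1,1), (1,6).

y(t) = C_1e^(t) + C_2e^(6t)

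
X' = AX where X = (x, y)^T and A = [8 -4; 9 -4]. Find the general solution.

x(t) = -2K_1e^(2t) - 2K_2te^(2t) + K_2e^(2t), y(t) = -3K_1e^(2t) - 3K_2te^(2t) + 2K_2e^(2t)

Coefficient matrix A = [[8, -4], [9, -4]].
Characteristic polynomial det(A - λI) = λ^2 - 4λ + 4 = 0.
Single eigenvalue λ = 2 with algebraic multiplicity 2.
Eigenvector v = (-2,-3); generalized eigenvector w with (A-λI)w=v is (1,2).
General solution: e^(2t)[K_1·v + K_2·(t·v + w)].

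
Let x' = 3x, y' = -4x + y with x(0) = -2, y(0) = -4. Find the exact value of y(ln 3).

84

A = [[3,0],[-4,1]]; eigenvalues λ = 3, 1.
Eigenvectors: (1,-2) for λ=3, (0,1) for λ=1.
From the initial condition, c_1 = -2, c_2 = -8.
y(ln 3) = (-2)(3^3)(-2) + (-8)(3^1)(1) = 84.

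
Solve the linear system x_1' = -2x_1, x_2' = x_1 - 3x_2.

Coefficient matrix A = [[-2, 0], [1, -3]].
Characteristic polynomial det(A - λI) = λ^2 + 5λ + 6 = 0.
Eigenvalues λ = -2, -3.
For λ=-2: (A-λI) row 2 is [1, -1], so an eigenvector is (1, 1).
For λ=-3: (A-λI) row 1 is [1, 0], so an eigenvector is (0, -1).
General solution: K_1e^(-2t)(1,1) + K_2e^(-3t)(0,-1).

x_1(t) = K_1e^(-2t), x_2(t) = K_1e^(-2t) - K_2e^(-3t)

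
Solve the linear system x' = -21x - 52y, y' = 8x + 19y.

Coefficient matrix A = [[-21, -52], [8, 19]].
Characteristic polynomial det(A - λI) = λ^2 + 2λ + 17 = 0.
Eigenvalues λ = -1 ± 4i (complex conjugate pair).
For λ=-1+4i: an eigenvector is (-3,1) - i(2,-1) = (-3 - 2i, 1 + i).
A real fundamental pair from Re and Im of e^((-1+4i)t)v: X_1 = e^(-t)(cos(4t)·(-3,1) + sin(4t)·(2,-1)), X_2 = e^(-t)(sin(4t)·(-3,1) - cos(4t)·(2,-1)).
General solution: K_1X_1 + K_2X_2.

x(t) = 2K_1e^(-t)sin(4t) - 3K_1e^(-t)cos(4t) - 3K_2e^(-t)sin(4t) - 2K_2e^(-t)cos(4t), y(t) = -K_1e^(-t)sin(4t) + K_1e^(-t)cos(4t) + K_2e^(-t)sin(4t) + K_2e^(-t)cos(4t)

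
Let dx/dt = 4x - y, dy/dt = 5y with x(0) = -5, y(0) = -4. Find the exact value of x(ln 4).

1792

A = [[4,-1],[0,5]]; eigenvalues λ = 4, 5.
Eigenvectors: (-1,0) for λ=4, (-1,1) for λ=5.
From the initial condition, c_1 = 9, c_2 = -4.
x(ln 4) = (9)(4^4)(-1) + (-4)(4^5)(-1) = 1792.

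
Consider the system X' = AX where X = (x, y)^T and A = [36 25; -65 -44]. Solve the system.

x(t) = K_1e^(-4t)sin(5t) + 2K_1e^(-4t)cos(5t) + 2K_2e^(-4t)sin(5t) - K_2e^(-4t)cos(5t), y(t) = -2K_1e^(-4t)sin(5t) - 3K_1e^(-4t)cos(5t) - 3K_2e^(-4t)sin(5t) + 2K_2e^(-4t)cos(5t)

Coefficient matrix A = [[36, 25], [-65, -44]].
Characteristic polynomial det(A - λI) = λ^2 + 8λ + 41 = 0.
Eigenvalues λ = -4 ± 5i (complex conjugate pair).
For λ=-4+5i: an eigenvector is (2,-3) - i(1,-2) = (2 - i, -3 + 2i).
A real fundamental pair from Re and Im of e^((-4+5i)t)v: X_1 = e^(-4t)(cos(5t)·(2,-3) + sin(5t)·(1,-2)), X_2 = e^(-4t)(sin(5t)·(2,-3) - cos(5t)·(1,-2)).
General solution: K_1X_1 + K_2X_2.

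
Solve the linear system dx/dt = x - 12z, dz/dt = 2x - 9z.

x(t) = -3K_1e^(-3t) - 2K_2e^(-5t), z(t) = -K_1e^(-3t) - K_2e^(-5t)

Coefficient matrix A = [[1, -12], [2, -9]].
Characteristic polynomial det(A - λI) = λ^2 + 8λ + 15 = 0.
Eigenvalues λ = -3, -5.
For λ=-3: (A-λI) row 1 is [4, -12], so an eigenvector is (-3, -1).
For λ=-5: (A-λI) row 1 is [6, -12], so an eigenvector is (-2, -1).
General solution: K_1e^(-3t)(-3,-1) + K_2e^(-5t)(-2,-1).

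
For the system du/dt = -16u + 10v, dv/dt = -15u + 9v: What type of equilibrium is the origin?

stable node

A = [[-16,10],[-15,9]]; det(A-λI) = λ^2 + 7λ + 6.
λ = -1, -6: both negative.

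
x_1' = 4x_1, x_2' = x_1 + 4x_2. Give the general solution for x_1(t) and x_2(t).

x_1(t) = c_2e^(4t), x_2(t) = c_1e^(4t) + c_2te^(4t) - 3c_2e^(4t)

Coefficient matrix A = [[4, 0], [1, 4]].
Characteristic polynomial det(A - λI) = λ^2 - 8λ + 16 = 0.
Single eigenvalue λ = 4 with algebraic multiplicity 2.
Eigenvector v = (0,1); generalized eigenvector w with (A-λI)w=v is (1,-3).
General solution: e^(4t)[c_1·v + c_2·(t·v + w)].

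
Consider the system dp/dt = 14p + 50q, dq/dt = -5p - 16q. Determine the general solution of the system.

Coefficient matrix A = [[14, 50], [-5, -16]].
Characteristic polynomial det(A - λI) = λ^2 + 2λ + 26 = 0.
Eigenvalues λ = -1 ± 5i (complex conjugate pair).
For λ=-1+5i: an eigenvector is (3,-1) - i(-1,0) = (3 + i, -1).
A real fundamental pair from Re and Im of e^((-1+5i)t)v: X_1 = e^(-t)(cos(5t)·(3,-1) + sin(5t)·(-1,0)), X_2 = e^(-t)(sin(5t)·(3,-1) - cos(5t)·(-1,0)).
General solution: c_1X_1 + c_2X_2.

p(t) = -c_1e^(-t)sin(5t) + 3c_1e^(-t)cos(5t) + 3c_2e^(-t)sin(5t) + c_2e^(-t)cos(5t), q(t) = -c_1e^(-t)cos(5t) - c_2e^(-t)sin(5t)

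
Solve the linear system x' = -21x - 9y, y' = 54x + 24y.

Coefficient matrix A = [[-21, -9], [54, 24]].
Characteristic polynomial det(A - λI) = λ^2 - 3λ - 18 = 0.
Eigenvalues λ = -3, 6.
For λ=-3: (A-λI) row 1 is [-18, -9], so an eigenvector is (-1, 2).
For λ=6: (A-λI) row 1 is [-27, -9], so an eigenvector is (1, -3).
General solution: C_1e^(-3t)(-1,2) + C_2e^(6t)(1,-3).

x(t) = -C_1e^(-3t) + C_2e^(6t), y(t) = 2C_1e^(-3t) - 3C_2e^(6t)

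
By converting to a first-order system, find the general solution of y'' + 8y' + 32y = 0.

Let x_1 = y, x_2 = y'. Then x_1' = x_2 and x_2' = -32x_1 - 8x_2.
A = [[0,1],[-32,-8]]; det(A-λI) = λ^2 + 8λ + 32.
Eigenvalues λ = -4 ± 4i.

y(t) = c_1e^(-4t)cos(4t) + c_2e^(-4t)sin(4t)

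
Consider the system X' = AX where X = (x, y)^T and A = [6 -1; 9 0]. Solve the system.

x(t) = c_1e^(3t) + c_2te^(3t), y(t) = 3c_1e^(3t) + 3c_2te^(3t) - c_2e^(3t)

Coefficient matrix A = [[6, -1], [9, 0]].
Characteristic polynomial det(A - λI) = λ^2 - 6λ + 9 = 0.
Single eigenvalue λ = 3 with algebraic multiplicity 2.
Eigenvector v = (1,3); generalized eigenvector w with (A-λI)w=v is (0,-1).
General solution: e^(3t)[c_1·v + c_2·(t·v + w)].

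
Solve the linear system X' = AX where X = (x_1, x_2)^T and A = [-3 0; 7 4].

x_1(t) = C_1e^(-3t), x_2(t) = -C_1e^(-3t) + C_2e^(4t)

Coefficient matrix A = [[-3, 0], [7, 4]].
Characteristic polynomial det(A - λI) = λ^2 - λ - 12 = 0.
Eigenvalues λ = -3, 4.
For λ=-3: (A-λI) row 2 is [7, 7], so an eigenvector is (1, -1).
For λ=4: (A-λI) row 1 is [-7, 0], so an eigenvector is (0, 1).
General solution: C_1e^(-3t)(1,-1) + C_2e^(4t)(0,1).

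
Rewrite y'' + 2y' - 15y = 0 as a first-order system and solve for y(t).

Let x_1 = y, x_2 = y'. Then x_1' = x_2 and x_2' = 15x_1 - 2x_2.
A = [[0,1],[15,-2]]; det(A-λI) = λ^2 + 2λ - 15.
Eigenvalues λ = -5, 3 with eigenvectors (1,-5), (1,3).

y(t) = K_1e^(-5t) + K_2e^(3t)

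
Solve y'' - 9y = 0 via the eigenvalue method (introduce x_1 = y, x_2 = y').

Let x_1 = y, x_2 = y'. Then x_1' = x_2 and x_2' = 9x_1.
A = [[0,1],[9,0]]; det(A-λI) = λ^2 - 9.
Eigenvalues λ = -3, 3 with eigenvectors (1,-3), (1,3).

y(t) = c_1e^(-3t) + c_2e^(3t)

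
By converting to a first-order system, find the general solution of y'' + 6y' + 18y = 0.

y(t) = K_1e^(-3t)cos(3t) + K_2e^(-3t)sin(3t)

Let x_1 = y, x_2 = y'. Then x_1' = x_2 and x_2' = -18x_1 - 6x_2.
A = [[0,1],[-18,-6]]; det(A-λI) = λ^2 + 6λ + 18.
Eigenvalues λ = -3 ± 3i.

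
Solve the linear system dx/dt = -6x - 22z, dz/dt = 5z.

Coefficient matrix A = [[-6, -22], [0, 5]].
Characteristic polynomial det(A - λI) = λ^2 + λ - 30 = 0.
Eigenvalues λ = 5, -6.
For λ=5: (A-λI) row 1 is [-11, -22], so an eigenvector is (-2, 1).
For λ=-6: (A-λI) row 1 is [0, -22], so an eigenvector is (1, 0).
General solution: K_1e^(5t)(-2,1) + K_2e^(-6t)(1,0).

x(t) = -2K_1e^(5t) + K_2e^(-6t), z(t) = K_1e^(5t)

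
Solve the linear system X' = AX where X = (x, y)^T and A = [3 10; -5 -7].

x(t) = K_1e^(-2t)sin(5t) + K_1e^(-2t)cos(5t) + K_2e^(-2t)sin(5t) - K_2e^(-2t)cos(5t), y(t) = -K_1e^(-2t)sin(5t) + K_2e^(-2t)cos(5t)

Coefficient matrix A = [[3, 10], [-5, -7]].
Characteristic polynomial det(A - λI) = λ^2 + 4λ + 29 = 0.
Eigenvalues λ = -2 ± 5i (complex conjugate pair).
For λ=-2+5i: an eigenvector is (1,0) - i(1,-1) = (1 - i, 0 + i).
A real fundamental pair from Re and Im of e^((-2+5i)t)v: X_1 = e^(-2t)(cos(5t)·(1,0) + sin(5t)·(1,-1)), X_2 = e^(-2t)(sin(5t)·(1,0) - cos(5t)·(1,-1)).
General solution: K_1X_1 + K_2X_2.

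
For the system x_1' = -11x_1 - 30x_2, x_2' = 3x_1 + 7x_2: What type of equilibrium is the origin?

A = [[-11,-30],[3,7]]; det(A-λI) = λ^2 + 4λ + 13.
λ = -2 ± 3i: negative real part.

stable spiral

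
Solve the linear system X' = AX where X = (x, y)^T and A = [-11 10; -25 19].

x(t) = c_1e^(4t)sin(5t) + c_1e^(4t)cos(5t) + c_2e^(4t)sin(5t) - c_2e^(4t)cos(5t), y(t) = c_1e^(4t)sin(5t) + 2c_1e^(4t)cos(5t) + 2c_2e^(4t)sin(5t) - c_2e^(4t)cos(5t)

Coefficient matrix A = [[-11, 10], [-25, 19]].
Characteristic polynomial det(A - λI) = λ^2 - 8λ + 41 = 0.
Eigenvalues λ = 4 ± 5i (complex conjugate pair).
For λ=4+5i: an eigenvector is (1,2) - i(1,1) = (1 - i, 2 - i).
A real fundamental pair from Re and Im of e^((4+5i)t)v: X_1 = e^(4t)(cos(5t)·(1,2) + sin(5t)·(1,1)), X_2 = e^(4t)(sin(5t)·(1,2) - cos(5t)·(1,1)).
General solution: c_1X_1 + c_2X_2.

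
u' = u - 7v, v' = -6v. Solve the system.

Coefficient matrix A = [[1, -7], [0, -6]].
Characteristic polynomial det(A - λI) = λ^2 + 5λ - 6 = 0.
Eigenvalues λ = -6, 1.
For λ=-6: (A-λI) row 1 is [7, -7], so an eigenvector is (-1, -1).
For λ=1: (A-λI) row 1 is [0, -7], so an eigenvector is (1, 0).
General solution: C_1e^(-6t)(-1,-1) + C_2e^(t)(1,0).

u(t) = -C_1e^(-6t) + C_2e^(t), v(t) = -C_1e^(-6t)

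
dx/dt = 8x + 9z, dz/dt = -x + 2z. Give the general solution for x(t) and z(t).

x(t) = 3c_1e^(5t) + 3c_2te^(5t) + c_2e^(5t), z(t) = -c_1e^(5t) - c_2te^(5t)

Coefficient matrix A = [[8, 9], [-1, 2]].
Characteristic polynomial det(A - λI) = λ^2 - 10λ + 25 = 0.
Single eigenvalue λ = 5 with algebraic multiplicity 2.
Eigenvector v = (3,-1); generalized eigenvector w with (A-λI)w=v is (1,0).
General solution: e^(5t)[c_1·v + c_2·(t·v + w)].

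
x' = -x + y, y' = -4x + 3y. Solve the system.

Coefficient matrix A = [[-1, 1], [-4, 3]].
Characteristic polynomial det(A - λI) = λ^2 - 2λ + 1 = 0.
Single eigenvalue λ = 1 with algebraic multiplicity 2.
Eigenvector v = (1,2); generalized eigenvector w with (A-λI)w=v is (-1,-1).
General solution: e^(t)[C_1·v + C_2·(t·v + w)].

x(t) = C_1e^(t) + C_2te^(t) - C_2e^(t), y(t) = 2C_1e^(t) + 2C_2te^(t) - C_2e^(t)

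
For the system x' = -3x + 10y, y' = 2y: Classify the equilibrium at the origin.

saddle

A = [[-3,10],[0,2]]; det(A-λI) = λ^2 + λ - 6.
λ = 2, -3: opposite signs.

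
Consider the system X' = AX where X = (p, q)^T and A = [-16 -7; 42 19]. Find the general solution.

p(t) = -C_1e^(-2t) - C_2e^(5t), q(t) = 2C_1e^(-2t) + 3C_2e^(5t)

Coefficient matrix A = [[-16, -7], [42, 19]].
Characteristic polynomial det(A - λI) = λ^2 - 3λ - 10 = 0.
Eigenvalues λ = -2, 5.
For λ=-2: (A-λI) row 1 is [-14, -7], so an eigenvector is (-1, 2).
For λ=5: (A-λI) row 1 is [-21, -7], so an eigenvector is (-1, 3).
General solution: C_1e^(-2t)(-1,2) + C_2e^(5t)(-1,3).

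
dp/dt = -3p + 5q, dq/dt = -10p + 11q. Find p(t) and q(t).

p(t) = -2C_1e^(4t)sin(t) + C_1e^(4t)cos(t) + C_2e^(4t)sin(t) + 2C_2e^(4t)cos(t), q(t) = -3C_1e^(4t)sin(t) + C_1e^(4t)cos(t) + C_2e^(4t)sin(t) + 3C_2e^(4t)cos(t)

Coefficient matrix A = [[-3, 5], [-10, 11]].
Characteristic polynomial det(A - λI) = λ^2 - 8λ + 17 = 0.
Eigenvalues λ = 4 ± i (complex conjugate pair).
For λ=4+i: an eigenvector is (1,1) - i(-2,-3) = (1 + 2i, 1 + 3i).
A real fundamental pair from Re and Im of e^((4+i)t)v: X_1 = e^(4t)(cos(t)·(1,1) + sin(t)·(-2,-3)), X_2 = e^(4t)(sin(t)·(1,1) - cos(t)·(-2,-3)).
General solution: C_1X_1 + C_2X_2.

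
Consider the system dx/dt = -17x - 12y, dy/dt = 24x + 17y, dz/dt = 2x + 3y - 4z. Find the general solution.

Coefficient matrix A = [[-17, -12, 0], [24, 17, 0], [2, 3, -4]].
det(A - λI) = 0 gives eigenvalues λ = 1, -1, -4.
For λ=1: eigenvector (2,-3,-1).
For λ=-1: eigenvector (3,-4,-2).
For λ=-4: eigenvector (0,0,1).
General solution: K_1e^(t)(2,-3,-1) + K_2e^(-t)(3,-4,-2) + K_3e^(-4t)(0,0,1).

x(t) = 2K_1e^(t) + 3K_2e^(-t), y(t) = -3K_1e^(t) - 4K_2e^(-t), z(t) = -K_1e^(t) - 2K_2e^(-t) + K_3e^(-4t)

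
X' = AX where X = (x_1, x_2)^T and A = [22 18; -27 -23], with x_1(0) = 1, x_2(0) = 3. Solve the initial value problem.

x_1(t) = 9e^(4t) - 8e^(-5t), x_2(t) = -9e^(4t) + 12e^(-5t)

Coefficient matrix A = [[22, 18], [-27, -23]].
Characteristic polynomial det(A - λI) = λ^2 + λ - 20 = 0.
Eigenvalues λ = -5, 4.
For λ=-5: (A-λI) row 1 is [27, 18], so an eigenvector is (2, -3).
For λ=4: (A-λI) row 1 is [18, 18], so an eigenvector is (1, -1).
General solution: C_1e^(-5t)(2,-3) + C_2e^(4t)(1,-1).
Applying x_1(0)=1, x_2(0)=3 gives C_1=-4, C_2=9.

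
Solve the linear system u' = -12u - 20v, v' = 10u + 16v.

u(t) = 3K_1e^(2t)sin(2t) + K_1e^(2t)cos(2t) + K_2e^(2t)sin(2t) - 3K_2e^(2t)cos(2t), v(t) = -2K_1e^(2t)sin(2t) - K_1e^(2t)cos(2t) - K_2e^(2t)sin(2t) + 2K_2e^(2t)cos(2t)

Coefficient matrix A = [[-12, -20], [10, 16]].
Characteristic polynomial det(A - λI) = λ^2 - 4λ + 8 = 0.
Eigenvalues λ = 2 ± 2i (complex conjugate pair).
For λ=2+2i: an eigenvector is (1,-1) - i(3,-2) = (1 - 3i, -1 + 2i).
A real fundamental pair from Re and Im of e^((2+2i)t)v: X_1 = e^(2t)(cos(2t)·(1,-1) + sin(2t)·(3,-2)), X_2 = e^(2t)(sin(2t)·(1,-1) - cos(2t)·(3,-2)).
General solution: K_1X_1 + K_2X_2.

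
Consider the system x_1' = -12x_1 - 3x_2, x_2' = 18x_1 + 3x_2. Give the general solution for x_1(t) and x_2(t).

x_1(t) = K_1e^(-6t) + K_2e^(-3t), x_2(t) = -2K_1e^(-6t) - 3K_2e^(-3t)

Coefficient matrix A = [[-12, -3], [18, 3]].
Characteristic polynomial det(A - λI) = λ^2 + 9λ + 18 = 0.
Eigenvalues λ = -6, -3.
For λ=-6: (A-λI) row 1 is [-6, -3], so an eigenvector is (1, -2).
For λ=-3: (A-λI) row 1 is [-9, -3], so an eigenvector is (1, -3).
General solution: K_1e^(-6t)(1,-2) + K_2e^(-3t)(1,-3).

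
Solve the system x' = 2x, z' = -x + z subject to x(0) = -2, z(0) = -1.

Coefficient matrix A = [[2, 0], [-1, 1]].
Characteristic polynomial det(A - λI) = λ^2 - 3λ + 2 = 0.
Eigenvalues λ = 1, 2.
For λ=1: (A-λI) row 1 is [1, 0], so an eigenvector is (0, 1).
For λ=2: (A-λI) row 2 is [-1, -1], so an eigenvector is (1, -1).
General solution: c_1e^(t)(0,1) + c_2e^(2t)(1,-1).
Applying x(0)=-2, z(0)=-1 gives c_1=-3, c_2=-2.

x(t) = -2e^(2t), z(t) = 2e^(2t) - 3e^(t)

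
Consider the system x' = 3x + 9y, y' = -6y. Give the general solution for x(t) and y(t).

Coefficient matrix A = [[3, 9], [0, -6]].
Characteristic polynomial det(A - λI) = λ^2 + 3λ - 18 = 0.
Eigenvalues λ = 3, -6.
For λ=3: (A-λI) row 1 is [0, 9], so an eigenvector is (1, 0).
For λ=-6: (A-λI) row 1 is [9, 9], so an eigenvector is (-1, 1).
General solution: c_1e^(3t)(1,0) + c_2e^(-6t)(-1,1).

x(t) = c_1e^(3t) - c_2e^(-6t), y(t) = c_2e^(-6t)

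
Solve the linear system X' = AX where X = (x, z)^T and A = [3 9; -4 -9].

x(t) = -3c_1e^(-3t) - 3c_2te^(-3t) + c_2e^(-3t), z(t) = 2c_1e^(-3t) + 2c_2te^(-3t) - c_2e^(-3t)

Coefficient matrix A = [[3, 9], [-4, -9]].
Characteristic polynomial det(A - λI) = λ^2 + 6λ + 9 = 0.
Single eigenvalue λ = -3 with algebraic multiplicity 2.
Eigenvector v = (-3,2); generalized eigenvector w with (A-λI)w=v is (1,-1).
General solution: e^(-3t)[c_1·v + c_2·(t·v + w)].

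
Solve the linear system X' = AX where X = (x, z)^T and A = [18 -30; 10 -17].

Coefficient matrix A = [[18, -30], [10, -17]].
Characteristic polynomial det(A - λI) = λ^2 - λ - 6 = 0.
Eigenvalues λ = -2, 3.
For λ=-2: (A-λI) row 1 is [20, -30], so an eigenvector is (3, 2).
For λ=3: (A-λI) row 1 is [15, -30], so an eigenvector is (2, 1).
General solution: C_1e^(-2t)(3,2) + C_2e^(3t)(2,1).

x(t) = 3C_1e^(-2t) + 2C_2e^(3t), z(t) = 2C_1e^(-2t) + C_2e^(3t)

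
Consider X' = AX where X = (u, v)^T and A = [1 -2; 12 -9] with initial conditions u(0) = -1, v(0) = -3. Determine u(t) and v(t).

u(t) = -e^(-5t), v(t) = -3e^(-5t)

Coefficient matrix A = [[1, -2], [12, -9]].
Characteristic polynomial det(A - λI) = λ^2 + 8λ + 15 = 0.
Eigenvalues λ = -5, -3.
For λ=-5: (A-λI) row 1 is [6, -2], so an eigenvector is (1, 3).
For λ=-3: (A-λI) row 1 is [4, -2], so an eigenvector is (1, 2).
General solution: C_1e^(-5t)(1,3) + C_2e^(-3t)(1,2).
Applying u(0)=-1, v(0)=-3 gives C_1=-1, C_2=0.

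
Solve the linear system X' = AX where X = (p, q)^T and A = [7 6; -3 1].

Coefficient matrix A = [[7, 6], [-3, 1]].
Characteristic polynomial det(A - λI) = λ^2 - 8λ + 25 = 0.
Eigenvalues λ = 4 ± 3i (complex conjugate pair).
For λ=4+3i: an eigenvector is (-1,0) - i(-1,1) = (-1 + i, 0 - i).
A real fundamental pair from Re and Im of e^((4+3i)t)v: X_1 = e^(4t)(cos(3t)·(-1,0) + sin(3t)·(-1,1)), X_2 = e^(4t)(sin(3t)·(-1,0) - cos(3t)·(-1,1)).
General solution: K_1X_1 + K_2X_2.

p(t) = -K_1e^(4t)sin(3t) - K_1e^(4t)cos(3t) - K_2e^(4t)sin(3t) + K_2e^(4t)cos(3t), q(t) = K_1e^(4t)sin(3t) - K_2e^(4t)cos(3t)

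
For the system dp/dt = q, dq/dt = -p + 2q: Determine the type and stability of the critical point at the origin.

unstable improper node

A = [[0,1],[-1,2]]; det(A-λI) = λ^2 - 2λ + 1.
repeated λ = 1 with a single eigenvector.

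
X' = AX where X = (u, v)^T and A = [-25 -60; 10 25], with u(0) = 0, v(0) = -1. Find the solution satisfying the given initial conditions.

Coefficient matrix A = [[-25, -60], [10, 25]].
Characteristic polynomial det(A - λI) = λ^2 - 25 = 0.
Eigenvalues λ = -5, 5.
For λ=-5: (A-λI) row 1 is [-20, -60], so an eigenvector is (-3, 1).
For λ=5: (A-λI) row 1 is [-30, -60], so an eigenvector is (-2, 1).
General solution: K_1e^(-5t)(-3,1) + K_2e^(5t)(-2,1).
Applying u(0)=0, v(0)=-1 gives K_1=2, K_2=-3.

u(t) = 6e^(5t) - 6e^(-5t), v(t) = -3e^(5t) + 2e^(-5t)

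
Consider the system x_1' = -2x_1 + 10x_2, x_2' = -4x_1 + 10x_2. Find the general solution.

Coefficient matrix A = [[-2, 10], [-4, 10]].
Characteristic polynomial det(A - λI) = λ^2 - 8λ + 20 = 0.
Eigenvalues λ = 4 ± 2i (complex conjugate pair).
For λ=4+2i: an eigenvector is (2,1) - i(-1,-1) = (2 + i, 1 + i).
A real fundamental pair from Re and Im of e^((4+2i)t)v: X_1 = e^(4t)(cos(2t)·(2,1) + sin(2t)·(-1,-1)), X_2 = e^(4t)(sin(2t)·(2,1) - cos(2t)·(-1,-1)).
General solution: c_1X_1 + c_2X_2.

x_1(t) = -c_1e^(4t)sin(2t) + 2c_1e^(4t)cos(2t) + 2c_2e^(4t)sin(2t) + c_2e^(4t)cos(2t), x_2(t) = -c_1e^(4t)sin(2t) + c_1e^(4t)cos(2t) + c_2e^(4t)sin(2t) + c_2e^(4t)cos(2t)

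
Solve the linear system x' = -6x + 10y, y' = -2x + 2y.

Coefficient matrix A = [[-6, 10], [-2, 2]].
Characteristic polynomial det(A - λI) = λ^2 + 4λ + 8 = 0.
Eigenvalues λ = -2 ± 2i (complex conjugate pair).
For λ=-2+2i: an eigenvector is (2,1) - i(1,0) = (2 - i, 1).
A real fundamental pair from Re and Im of e^((-2+2i)t)v: X_1 = e^(-2t)(cos(2t)·(2,1) + sin(2t)·(1,0)), X_2 = e^(-2t)(sin(2t)·(2,1) - cos(2t)·(1,0)).
General solution: K_1X_1 + K_2X_2.

x(t) = K_1e^(-2t)sin(2t) + 2K_1e^(-2t)cos(2t) + 2K_2e^(-2t)sin(2t) - K_2e^(-2t)cos(2t), y(t) = K_1e^(-2t)cos(2t) + K_2e^(-2t)sin(2t)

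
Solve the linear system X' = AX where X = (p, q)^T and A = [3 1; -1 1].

Coefficient matrix A = [[3, 1], [-1, 1]].
Characteristic polynomial det(A - λI) = λ^2 - 4λ + 4 = 0.
Single eigenvalue λ = 2 with algebraic multiplicity 2.
Eigenvector v = (-1,1); generalized eigenvector w with (A-λI)w=v is (1,-2).
General solution: e^(2t)[K_1·v + K_2·(t·v + w)].

p(t) = -K_1e^(2t) - K_2te^(2t) + K_2e^(2t), q(t) = K_1e^(2t) + K_2te^(2t) - 2K_2e^(2t)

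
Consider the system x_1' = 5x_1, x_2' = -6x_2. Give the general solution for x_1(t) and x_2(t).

Coefficient matrix A = [[5, 0], [0, -6]].
Characteristic polynomial det(A - λI) = λ^2 + λ - 30 = 0.
Eigenvalues λ = -6, 5.
For λ=-6: (A-λI) row 1 is [11, 0], so an eigenvector is (0, 1).
For λ=5: (A-λI) row 2 is [0, -11], so an eigenvector is (-1, 0).
General solution: K_1e^(-6t)(0,1) + K_2e^(5t)(-1,0).

x_1(t) = -K_2e^(5t), x_2(t) = K_1e^(-6t)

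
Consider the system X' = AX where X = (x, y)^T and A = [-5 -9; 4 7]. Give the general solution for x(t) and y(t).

Coefficient matrix A = [[-5, -9], [4, 7]].
Characteristic polynomial det(A - λI) = λ^2 - 2λ + 1 = 0.
Single eigenvalue λ = 1 with algebraic multiplicity 2.
Eigenvector v = (3,-2); generalized eigenvector w with (A-λI)w=v is (-2,1).
General solution: e^(t)[K_1·v + K_2·(t·v + w)].

x(t) = 3K_1e^(t) + 3K_2te^(t) - 2K_2e^(t), y(t) = -2K_1e^(t) - 2K_2te^(t) + K_2e^(t)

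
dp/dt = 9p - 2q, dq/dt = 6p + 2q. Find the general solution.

Coefficient matrix A = [[9, -2], [6, 2]].
Characteristic polynomial det(A - λI) = λ^2 - 11λ + 30 = 0.
Eigenvalues λ = 6, 5.
For λ=6: (A-λI) row 1 is [3, -2], so an eigenvector is (2, 3).
For λ=5: (A-λI) row 1 is [4, -2], so an eigenvector is (-1, -2).
General solution: c_1e^(6t)(2,3) + c_2e^(5t)(-1,-2).

p(t) = 2c_1e^(6t) - c_2e^(5t), q(t) = 3c_1e^(6t) - 2c_2e^(5t)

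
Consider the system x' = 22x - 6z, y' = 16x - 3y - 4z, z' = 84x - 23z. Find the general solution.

x(t) = C_2e^(-2t) - 2C_3e^(t), y(t) = C_1e^(-3t) - C_3e^(t), z(t) = 4C_2e^(-2t) - 7C_3e^(t)

Coefficient matrix A = [[22, 0, -6], [16, -3, -4], [84, 0, -23]].
det(A - λI) = 0 gives eigenvalues λ = -3, -2, 1.
For λ=-3: eigenvector (0,1,0).
For λ=-2: eigenvector (1,0,4).
For λ=1: eigenvector (-2,-1,-7).
General solution: C_1e^(-3t)(0,1,0) + C_2e^(-2t)(1,0,4) + C_3e^(t)(-2,-1,-7).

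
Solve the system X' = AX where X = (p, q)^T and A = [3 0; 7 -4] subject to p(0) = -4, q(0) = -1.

Coefficient matrix A = [[3, 0], [7, -4]].
Characteristic polynomial det(A - λI) = λ^2 + λ - 12 = 0.
Eigenvalues λ = -4, 3.
For λ=-4: (A-λI) row 1 is [7, 0], so an eigenvector is (0, -1).
For λ=3: (A-λI) row 2 is [7, -7], so an eigenvector is (1, 1).
General solution: C_1e^(-4t)(0,-1) + C_2e^(3t)(1,1).
Applying p(0)=-4, q(0)=-1 gives C_1=-3, C_2=-4.

p(t) = -4e^(3t), q(t) = -4e^(3t) + 3e^(-4t)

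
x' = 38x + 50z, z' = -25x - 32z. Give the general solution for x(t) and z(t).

x(t) = -K_1e^(3t)sin(5t) - 3K_1e^(3t)cos(5t) - 3K_2e^(3t)sin(5t) + K_2e^(3t)cos(5t), z(t) = K_1e^(3t)sin(5t) + 2K_1e^(3t)cos(5t) + 2K_2e^(3t)sin(5t) - K_2e^(3t)cos(5t)

Coefficient matrix A = [[38, 50], [-25, -32]].
Characteristic polynomial det(A - λI) = λ^2 - 6λ + 34 = 0.
Eigenvalues λ = 3 ± 5i (complex conjugate pair).
For λ=3+5i: an eigenvector is (-3,2) - i(-1,1) = (-3 + i, 2 - i).
A real fundamental pair from Re and Im of e^((3+5i)t)v: X_1 = e^(3t)(cos(5t)·(-3,2) + sin(5t)·(-1,1)), X_2 = e^(3t)(sin(5t)·(-3,2) - cos(5t)·(-1,1)).
General solution: K_1X_1 + K_2X_2.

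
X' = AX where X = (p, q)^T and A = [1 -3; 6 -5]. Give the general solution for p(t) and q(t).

p(t) = -c_1e^(-2t)sin(3t) + c_2e^(-2t)cos(3t), q(t) = -c_1e^(-2t)sin(3t) + c_1e^(-2t)cos(3t) + c_2e^(-2t)sin(3t) + c_2e^(-2t)cos(3t)

Coefficient matrix A = [[1, -3], [6, -5]].
Characteristic polynomial det(A - λI) = λ^2 + 4λ + 13 = 0.
Eigenvalues λ = -2 ± 3i (complex conjugate pair).
For λ=-2+3i: an eigenvector is (0,1) - i(-1,-1) = (0 + i, 1 + i).
A real fundamental pair from Re and Im of e^((-2+3i)t)v: X_1 = e^(-2t)(cos(3t)·(0,1) + sin(3t)·(-1,-1)), X_2 = e^(-2t)(sin(3t)·(0,1) - cos(3t)·(-1,-1)).
General solution: c_1X_1 + c_2X_2.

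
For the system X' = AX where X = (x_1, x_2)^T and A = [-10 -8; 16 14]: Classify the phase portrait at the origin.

saddle

A = [[-10,-8],[16,14]]; det(A-λI) = λ^2 - 4λ - 12.
λ = -2, 6: opposite signs.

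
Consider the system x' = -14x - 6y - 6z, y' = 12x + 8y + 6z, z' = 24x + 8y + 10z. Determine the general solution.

x(t) = c_1e^(-2t) - c_2e^(4t), y(t) = 3c_2e^(4t) - c_3e^(2t), z(t) = -2c_1e^(-2t) + c_3e^(2t)

Coefficient matrix A = [[-14, -6, -6], [12, 8, 6], [24, 8, 10]].
det(A - λI) = 0 gives eigenvalues λ = -2, 4, 2.
For λ=-2: eigenvector (1,0,-2).
For λ=4: eigenvector (-1,3,0).
For λ=2: eigenvector (0,-1,1).
General solution: c_1e^(-2t)(1,0,-2) + c_2e^(4t)(-1,3,0) + c_3e^(2t)(0,-1,1).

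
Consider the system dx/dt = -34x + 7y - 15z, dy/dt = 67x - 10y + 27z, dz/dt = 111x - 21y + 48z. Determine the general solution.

Coefficient matrix A = [[-34, 7, -15], [67, -10, 27], [111, -21, 48]].
det(A - λI) = 0 gives eigenvalues λ = 3, 4, -3.
For λ=3: eigenvector (1,1,-2).
For λ=4: eigenvector (-1,1,3).
For λ=-3: eigenvector (-1,2,3).
General solution: K_1e^(3t)(1,1,-2) + K_2e^(4t)(-1,1,3) + K_3e^(-3t)(-1,2,3).

x(t) = K_1e^(3t) - K_2e^(4t) - K_3e^(-3t), y(t) = K_1e^(3t) + K_2e^(4t) + 2K_3e^(-3t), z(t) = -2K_1e^(3t) + 3K_2e^(4t) + 3K_3e^(-3t)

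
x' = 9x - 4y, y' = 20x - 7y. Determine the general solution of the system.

x(t) = -c_1e^(t)cos(4t) - c_2e^(t)sin(4t), y(t) = -c_1e^(t)sin(4t) - 2c_1e^(t)cos(4t) - 2c_2e^(t)sin(4t) + c_2e^(t)cos(4t)

Coefficient matrix A = [[9, -4], [20, -7]].
Characteristic polynomial det(A - λI) = λ^2 - 2λ + 17 = 0.
Eigenvalues λ = 1 ± 4i (complex conjugate pair).
For λ=1+4i: an eigenvector is (-1,-2) - i(0,-1) = (-1, -2 + i).
A real fundamental pair from Re and Im of e^((1+4i)t)v: X_1 = e^(t)(cos(4t)·(-1,-2) + sin(4t)·(0,-1)), X_2 = e^(t)(sin(4t)·(-1,-2) - cos(4t)·(0,-1)).
General solution: c_1X_1 + c_2X_2.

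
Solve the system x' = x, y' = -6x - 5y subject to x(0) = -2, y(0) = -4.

Coefficient matrix A = [[1, 0], [-6, -5]].
Characteristic polynomial det(A - λI) = λ^2 + 4λ - 5 = 0.
Eigenvalues λ = -5, 1.
For λ=-5: (A-λI) row 1 is [6, 0], so an eigenvector is (0, 1).
For λ=1: (A-λI) row 2 is [-6, -6], so an eigenvector is (1, -1).
General solution: c_1e^(-5t)(0,1) + c_2e^(t)(1,-1).
Applying x(0)=-2, y(0)=-4 gives c_1=-6, c_2=-2.

x(t) = -2e^(t), y(t) = 2e^(t) - 6e^(-5t)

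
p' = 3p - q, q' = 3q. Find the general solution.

p(t) = K_1e^(3t) + K_2te^(3t) + K_2e^(3t), q(t) = -K_2e^(3t)

Coefficient matrix A = [[3, -1], [0, 3]].
Characteristic polynomial det(A - λI) = λ^2 - 6λ + 9 = 0.
Single eigenvalue λ = 3 with algebraic multiplicity 2.
Eigenvector v = (1,0); generalized eigenvector w with (A-λI)w=v is (1,-1).
General solution: e^(3t)[K_1·v + K_2·(t·v + w)].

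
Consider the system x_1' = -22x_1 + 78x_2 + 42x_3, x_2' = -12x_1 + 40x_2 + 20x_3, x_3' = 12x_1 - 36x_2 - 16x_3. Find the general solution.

Coefficient matrix A = [[-22, 78, 42], [-12, 40, 20], [12, -36, -16]].
det(A - λI) = 0 gives eigenvalues λ = 2, 4, -4.
For λ=2: eigenvector (-3,-2,2).
For λ=4: eigenvector (3,1,0).
For λ=-4: eigenvector (-2,-1,1).
General solution: c_1e^(2t)(-3,-2,2) + c_2e^(4t)(3,1,0) + c_3e^(-4t)(-2,-1,1).

x_1(t) = -3c_1e^(2t) + 3c_2e^(4t) - 2c_3e^(-4t), x_2(t) = -2c_1e^(2t) + c_2e^(4t) - c_3e^(-4t), x_3(t) = 2c_1e^(2t) + c_3e^(-4t)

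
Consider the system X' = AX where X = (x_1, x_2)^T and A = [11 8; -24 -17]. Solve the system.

x_1(t) = -2K_1e^(-t) + K_2e^(-5t), x_2(t) = 3K_1e^(-t) - 2K_2e^(-5t)

Coefficient matrix A = [[11, 8], [-24, -17]].
Characteristic polynomial det(A - λI) = λ^2 + 6λ + 5 = 0.
Eigenvalues λ = -1, -5.
For λ=-1: (A-λI) row 1 is [12, 8], so an eigenvector is (-2, 3).
For λ=-5: (A-λI) row 1 is [16, 8], so an eigenvector is (1, -2).
General solution: K_1e^(-t)(-2,3) + K_2e^(-5t)(1,-2).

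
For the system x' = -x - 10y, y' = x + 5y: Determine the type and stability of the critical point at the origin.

unstable spiral

A = [[-1,-10],[1,5]]; det(A-λI) = λ^2 - 4λ + 5.
λ = 2 ± i: positive real part.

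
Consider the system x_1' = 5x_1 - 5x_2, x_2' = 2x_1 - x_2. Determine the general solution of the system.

Coefficient matrix A = [[5, -5], [2, -1]].
Characteristic polynomial det(A - λI) = λ^2 - 4λ + 5 = 0.
Eigenvalues λ = 2 ± i (complex conjugate pair).
For λ=2+i: an eigenvector is (1,1) - i(-2,-1) = (1 + 2i, 1 + i).
A real fundamental pair from Re and Im of e^((2+i)t)v: X_1 = e^(2t)(cos(t)·(1,1) + sin(t)·(-2,-1)), X_2 = e^(2t)(sin(t)·(1,1) - cos(t)·(-2,-1)).
General solution: C_1X_1 + C_2X_2.

x_1(t) = -2C_1e^(2t)sin(t) + C_1e^(2t)cos(t) + C_2e^(2t)sin(t) + 2C_2e^(2t)cos(t), x_2(t) = -C_1e^(2t)sin(t) + C_1e^(2t)cos(t) + C_2e^(2t)sin(t) + C_2e^(2t)cos(t)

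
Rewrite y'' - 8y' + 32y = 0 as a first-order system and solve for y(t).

y(t) = K_1e^(4t)cos(4t) + K_2e^(4t)sin(4t)

Let x_1 = y, x_2 = y'. Then x_1' = x_2 and x_2' = -32x_1 + 8x_2.
A = [[0,1],[-32,8]]; det(A-λI) = λ^2 - 8λ + 32.
Eigenvalues λ = 4 ± 4i.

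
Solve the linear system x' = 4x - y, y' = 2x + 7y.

Coefficient matrix A = [[4, -1], [2, 7]].
Characteristic polynomial det(A - λI) = λ^2 - 11λ + 30 = 0.
Eigenvalues λ = 6, 5.
For λ=6: (A-λI) row 1 is [-2, -1], so an eigenvector is (1, -2).
For λ=5: (A-λI) row 1 is [-1, -1], so an eigenvector is (-1, 1).
General solution: c_1e^(6t)(1,-2) + c_2e^(5t)(-1,1).

x(t) = c_1e^(6t) - c_2e^(5t), y(t) = -2c_1e^(6t) + c_2e^(5t)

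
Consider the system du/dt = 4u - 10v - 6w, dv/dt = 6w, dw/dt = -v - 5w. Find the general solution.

Coefficient matrix A = [[4, -10, -6], [0, 0, 6], [0, -1, -5]].
det(A - λI) = 0 gives eigenvalues λ = 4, -3, -2.
For λ=4: eigenvector (1,0,0).
For λ=-3: eigenvector (-2,-2,1).
For λ=-2: eigenvector (4,3,-1).
General solution: c_1e^(4t)(1,0,0) + c_2e^(-3t)(-2,-2,1) + c_3e^(-2t)(4,3,-1).

u(t) = c_1e^(4t) - 2c_2e^(-3t) + 4c_3e^(-2t), v(t) = -2c_2e^(-3t) + 3c_3e^(-2t), w(t) = c_2e^(-3t) - c_3e^(-2t)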